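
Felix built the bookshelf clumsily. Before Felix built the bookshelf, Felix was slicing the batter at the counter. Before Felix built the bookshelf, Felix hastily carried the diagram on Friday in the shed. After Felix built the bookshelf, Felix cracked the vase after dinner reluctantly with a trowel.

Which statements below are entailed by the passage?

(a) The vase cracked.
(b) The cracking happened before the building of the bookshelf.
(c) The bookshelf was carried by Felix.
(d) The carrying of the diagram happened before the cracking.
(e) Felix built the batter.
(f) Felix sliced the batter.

(a) Entailed — 'Felix cracked the vase' is causative; it entails the inchoative 'the vase cracked'.
(b) Not entailed — the narrative places the building before the cracking, not after.
(c) Not entailed — Felix carried the diagram, not the bookshelf; the bookshelf belongs to the building event.
(d) Entailed — the narrative places the carrying before the cracking.
(e) Not entailed — Felix built the bookshelf, not the batter; the batter belongs to the slicing event.
(f) Not entailed — 'was slicing' is progressive on an accomplishment; it does not entail the completed 'sliced'.

(a), (d)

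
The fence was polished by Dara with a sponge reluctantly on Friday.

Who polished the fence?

Dara

'Dara' marks the agent of the polishing event.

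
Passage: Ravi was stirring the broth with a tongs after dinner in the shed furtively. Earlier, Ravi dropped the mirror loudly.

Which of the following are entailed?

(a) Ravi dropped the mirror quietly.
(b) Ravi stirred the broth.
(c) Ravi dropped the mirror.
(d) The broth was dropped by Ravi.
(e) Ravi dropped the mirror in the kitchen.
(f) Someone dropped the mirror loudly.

(a) Not entailed — 'quietly' adds a manner not in (and inconsistent with) the original.
(b) Entailed — 'stir' is an activity; 'was stirring' entails that some stirring happened, so 'stirred' holds.
(c) Entailed — every conjunct here is already in the original dropping event.
(d) Not entailed — Ravi dropped the mirror, not the broth; the broth belongs to the stirring event.
(e) Not entailed — 'in the kitchen' adds information not in the original event.
(f) Entailed — generalizing the agent leaves a sub-description the original still satisfies.

(b), (c), (f)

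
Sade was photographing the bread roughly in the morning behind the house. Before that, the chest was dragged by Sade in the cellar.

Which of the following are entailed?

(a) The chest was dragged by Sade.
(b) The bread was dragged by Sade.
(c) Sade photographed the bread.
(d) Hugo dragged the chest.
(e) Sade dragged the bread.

(a) Entailed — every conjunct here is already in the original dragging event.
(b) Not entailed — Sade dragged the chest, not the bread; the bread belongs to the photographing event.
(c) Not entailed — 'was photographing' is progressive on an accomplishment; it does not entail the completed 'photographed'.
(d) Not entailed — the passage has Sade dragging the chest, not Hugo.
(e) Not entailed — Sade dragged the chest, not the bread; the bread belongs to the photographing event.

(a)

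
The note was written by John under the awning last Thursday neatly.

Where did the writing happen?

'under the awning' marks the location of the writing event.

under the awning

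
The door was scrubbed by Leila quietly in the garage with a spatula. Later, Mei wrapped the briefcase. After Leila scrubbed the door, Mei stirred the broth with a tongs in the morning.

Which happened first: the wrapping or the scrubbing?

The connectives place the scrubbing before the wrapping.

the scrubbing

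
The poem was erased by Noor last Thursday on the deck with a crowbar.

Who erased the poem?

Noor

'Noor' marks the agent of the erasing event.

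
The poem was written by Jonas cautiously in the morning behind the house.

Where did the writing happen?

behind the house

'behind the house' marks the location of the writing event.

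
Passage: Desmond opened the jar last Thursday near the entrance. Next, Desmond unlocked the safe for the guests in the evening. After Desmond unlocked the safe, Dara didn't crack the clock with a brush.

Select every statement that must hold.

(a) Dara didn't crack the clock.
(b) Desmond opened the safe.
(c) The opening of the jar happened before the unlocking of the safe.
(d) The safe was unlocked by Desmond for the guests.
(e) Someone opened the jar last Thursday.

(c), (d), (e)

(a) Not entailed — dropping 'with a brush' under negation is not valid — the original leaves open that Dara cracked the clock some other way.
(b) Not entailed — Desmond opened the jar, not the safe; the safe belongs to the unlocking event.
(c) Entailed — the narrative places the opening before the unlocking.
(d) Entailed — this follows by dropping conjuncts from the unlocking event's description.
(e) Entailed — dropping 'near the entrance' and generalizing the agent leaves a sub-description the original still satisfies.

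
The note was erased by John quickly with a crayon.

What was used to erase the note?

a crayon

'with a crayon' marks the instrument of the erasing event.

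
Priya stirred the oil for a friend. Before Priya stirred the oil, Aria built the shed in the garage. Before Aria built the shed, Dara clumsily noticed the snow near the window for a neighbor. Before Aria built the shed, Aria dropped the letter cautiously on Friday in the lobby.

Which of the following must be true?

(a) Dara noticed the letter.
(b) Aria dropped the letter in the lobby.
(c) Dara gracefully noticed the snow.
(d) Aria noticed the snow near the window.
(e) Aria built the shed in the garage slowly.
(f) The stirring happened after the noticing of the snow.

(b), (f)

(a) Not entailed — Dara noticed the snow, not the letter; the letter belongs to the dropping event.
(b) Entailed — every conjunct here is already in the original dropping event.
(c) Not entailed — 'gracefully' adds a manner not in (and inconsistent with) the original.
(d) Not entailed — the passage has Dara noticing the snow, not Aria.
(e) Not entailed — 'slowly' adds information not in the original event.
(f) Entailed — the narrative places the noticing before the stirring.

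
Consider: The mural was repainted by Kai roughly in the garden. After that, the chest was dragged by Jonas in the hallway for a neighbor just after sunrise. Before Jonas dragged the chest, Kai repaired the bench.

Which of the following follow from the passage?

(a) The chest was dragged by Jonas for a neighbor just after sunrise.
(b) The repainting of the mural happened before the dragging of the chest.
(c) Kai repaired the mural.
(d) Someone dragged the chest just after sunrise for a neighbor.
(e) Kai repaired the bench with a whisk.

(a) Entailed — the original entails any weakening of itself; this just drops 'in the hallway'.
(b) Entailed — the narrative places the repainting before the dragging.
(c) Not entailed — Kai repaired the bench, not the mural; the mural belongs to the repainting event.
(d) Entailed — the original entails any weakening of itself; this just drops 'in the hallway' and generalizes the agent.
(e) Not entailed — 'with a whisk' adds information not in the original event.

(a), (b), (d)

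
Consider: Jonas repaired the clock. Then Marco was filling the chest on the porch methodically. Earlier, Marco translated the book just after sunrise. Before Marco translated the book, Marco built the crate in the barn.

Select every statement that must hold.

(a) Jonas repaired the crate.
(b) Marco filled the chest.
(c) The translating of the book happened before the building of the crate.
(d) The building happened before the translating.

(a) Not entailed — Jonas repaired the clock, not the crate; the crate belongs to the building event.
(b) Not entailed — 'was filling' is progressive on an accomplishment; it does not entail the completed 'filled'.
(c) Not entailed — the narrative places the building before the translating, not after.
(d) Entailed — the narrative places the building before the translating.

(d)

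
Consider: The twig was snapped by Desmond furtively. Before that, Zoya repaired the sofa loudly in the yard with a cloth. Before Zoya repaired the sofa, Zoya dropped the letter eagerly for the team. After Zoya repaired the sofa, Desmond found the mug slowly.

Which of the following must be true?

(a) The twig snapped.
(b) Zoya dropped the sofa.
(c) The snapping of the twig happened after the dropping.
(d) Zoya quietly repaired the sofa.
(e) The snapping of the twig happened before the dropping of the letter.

(a) Entailed — 'Desmond snapped the twig' is causative; it entails the inchoative 'the twig snapped'.
(b) Not entailed — Zoya dropped the letter, not the sofa; the sofa belongs to the repairing event.
(c) Entailed — the narrative places the dropping before the snapping.
(d) Not entailed — 'quietly' adds a manner not in (and inconsistent with) the original.
(e) Not entailed — the narrative places the dropping before the snapping, not after.

(a), (c)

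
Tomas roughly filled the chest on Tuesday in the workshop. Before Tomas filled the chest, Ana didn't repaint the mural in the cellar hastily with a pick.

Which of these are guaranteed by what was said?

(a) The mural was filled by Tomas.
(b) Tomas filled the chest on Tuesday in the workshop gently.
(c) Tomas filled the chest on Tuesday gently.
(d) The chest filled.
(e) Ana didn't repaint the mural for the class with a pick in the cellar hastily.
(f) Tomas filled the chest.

(d), (e), (f)

(a) Not entailed — Tomas filled the chest, not the mural; the mural belongs to the repainting event.
(b) Not entailed — 'gently' adds a manner not in (and inconsistent with) the original.
(c) Not entailed — 'gently' adds a manner not in (and inconsistent with) the original.
(d) Entailed — 'Tomas filled the chest' is causative; it entails the inchoative 'the chest filled'.
(e) Entailed — under negation, adding a further restriction is entailed: if no such repainting event occurred, none occurred for the class either.
(f) Entailed — this follows by dropping conjuncts from the filling event's description.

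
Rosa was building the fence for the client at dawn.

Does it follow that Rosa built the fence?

'was building' is progressive; for an accomplishment like 'build the fence', it doesn't entail completion.

no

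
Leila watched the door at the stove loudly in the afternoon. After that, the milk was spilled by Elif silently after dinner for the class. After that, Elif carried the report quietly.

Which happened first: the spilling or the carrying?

the spilling

The connectives place the spilling before the carrying.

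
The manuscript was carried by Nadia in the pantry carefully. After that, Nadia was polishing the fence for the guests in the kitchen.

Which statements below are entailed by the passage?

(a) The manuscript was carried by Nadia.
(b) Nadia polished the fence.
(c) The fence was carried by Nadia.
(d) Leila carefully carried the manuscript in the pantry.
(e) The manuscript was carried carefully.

(a), (b), (e)

(a) Entailed — this follows by dropping conjuncts from the carrying event's description.
(b) Entailed — 'polish' is an activity; 'was polishing' entails that some polishing happened, so 'polished' holds.
(c) Not entailed — Nadia carried the manuscript, not the fence; the fence belongs to the polishing event.
(d) Not entailed — the passage has Nadia carrying the manuscript, not Leila.
(e) Entailed — every conjunct here is already in the original carrying event.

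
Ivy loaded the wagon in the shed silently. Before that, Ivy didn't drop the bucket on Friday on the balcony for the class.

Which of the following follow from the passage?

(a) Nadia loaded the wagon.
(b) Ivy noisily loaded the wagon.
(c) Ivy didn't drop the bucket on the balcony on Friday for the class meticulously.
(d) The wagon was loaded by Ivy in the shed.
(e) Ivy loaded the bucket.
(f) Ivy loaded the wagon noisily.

(c), (d)

(a) Not entailed — the passage has Ivy loading the wagon, not Nadia.
(b) Not entailed — 'noisily' adds a manner not in (and inconsistent with) the original.
(c) Entailed — under negation, adding a further restriction is entailed: if no such dropping event occurred, none occurred meticulously either.
(d) Entailed — this follows by dropping conjuncts from the loading event's description.
(e) Not entailed — Ivy loaded the wagon, not the bucket; the bucket belongs to the dropping event.
(f) Not entailed — 'noisily' adds a manner not in (and inconsistent with) the original.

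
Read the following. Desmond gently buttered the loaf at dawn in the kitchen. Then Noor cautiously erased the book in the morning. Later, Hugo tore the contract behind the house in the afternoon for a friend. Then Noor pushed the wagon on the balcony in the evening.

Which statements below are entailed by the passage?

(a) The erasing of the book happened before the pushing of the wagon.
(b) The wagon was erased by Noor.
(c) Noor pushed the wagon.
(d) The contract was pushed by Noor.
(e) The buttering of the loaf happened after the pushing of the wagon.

(a) Entailed — the narrative places the erasing before the pushing.
(b) Not entailed — Noor erased the book, not the wagon; the wagon belongs to the pushing event.
(c) Entailed — the original entails any weakening of itself; this just drops 'on the balcony', 'in the evening'.
(d) Not entailed — Noor pushed the wagon, not the contract; the contract belongs to the tearing event.
(e) Not entailed — the narrative places the buttering before the pushing, not after.

(a), (c)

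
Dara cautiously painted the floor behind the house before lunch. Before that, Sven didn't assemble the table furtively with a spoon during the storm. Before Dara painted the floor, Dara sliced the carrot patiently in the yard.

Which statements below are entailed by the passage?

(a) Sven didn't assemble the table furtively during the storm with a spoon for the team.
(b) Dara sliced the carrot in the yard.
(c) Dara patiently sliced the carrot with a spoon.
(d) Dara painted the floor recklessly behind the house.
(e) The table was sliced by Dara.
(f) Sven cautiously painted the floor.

(a) Entailed — under negation, adding a further restriction is entailed: if no such assembling event occurred, none occurred for the team either.
(b) Entailed — the original entails any weakening of itself; this just drops 'patiently'.
(c) Not entailed — 'with a spoon' adds information not in the original event.
(d) Not entailed — 'recklessly' adds a manner not in (and inconsistent with) the original.
(e) Not entailed — Dara sliced the carrot, not the table; the table belongs to the assembling event.
(f) Not entailed — the passage has Dara painting the floor, not Sven.

(a), (b)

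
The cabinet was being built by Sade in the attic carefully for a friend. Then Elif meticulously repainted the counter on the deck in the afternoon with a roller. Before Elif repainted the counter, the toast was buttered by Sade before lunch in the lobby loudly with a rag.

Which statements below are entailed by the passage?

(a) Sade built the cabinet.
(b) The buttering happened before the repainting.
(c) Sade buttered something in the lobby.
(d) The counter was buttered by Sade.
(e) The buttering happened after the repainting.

(b), (c)

(a) Not entailed — 'was building' is progressive on an accomplishment; it does not entail the completed 'built'.
(b) Entailed — the narrative places the buttering before the repainting.
(c) Entailed — this follows by dropping conjuncts from the buttering event's description.
(d) Not entailed — Sade buttered the toast, not the counter; the counter belongs to the repainting event.
(e) Not entailed — the narrative places the buttering before the repainting, not after.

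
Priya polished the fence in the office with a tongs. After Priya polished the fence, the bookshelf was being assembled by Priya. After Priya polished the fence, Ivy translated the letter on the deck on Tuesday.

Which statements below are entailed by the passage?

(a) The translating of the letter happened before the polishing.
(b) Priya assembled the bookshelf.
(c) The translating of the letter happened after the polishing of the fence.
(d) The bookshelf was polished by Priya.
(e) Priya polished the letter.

(c)

(a) Not entailed — the narrative places the polishing before the translating, not after.
(b) Not entailed — 'was assembling' is progressive on an accomplishment; it does not entail the completed 'assembled'.
(c) Entailed — the narrative places the polishing before the translating.
(d) Not entailed — Priya polished the fence, not the bookshelf; the bookshelf belongs to the assembling event.
(e) Not entailed — Priya polished the fence, not the letter; the letter belongs to the translating event.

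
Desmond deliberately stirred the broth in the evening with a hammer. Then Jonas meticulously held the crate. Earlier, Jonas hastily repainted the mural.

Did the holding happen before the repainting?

no

The narrative orders the repainting before the holding.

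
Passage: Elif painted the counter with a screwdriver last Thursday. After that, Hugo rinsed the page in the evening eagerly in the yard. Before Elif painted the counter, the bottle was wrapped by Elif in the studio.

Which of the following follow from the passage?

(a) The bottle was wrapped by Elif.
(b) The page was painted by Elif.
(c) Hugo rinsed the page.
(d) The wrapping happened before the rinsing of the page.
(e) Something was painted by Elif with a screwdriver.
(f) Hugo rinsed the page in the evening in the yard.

(a), (c), (d), (e), (f)

(a) Entailed — the original entails any weakening of itself; this just drops 'in the studio'.
(b) Not entailed — Elif painted the counter, not the page; the page belongs to the rinsing event.
(c) Entailed — this follows by dropping conjuncts from the rinsing event's description.
(d) Entailed — the narrative places the wrapping before the rinsing.
(e) Entailed — dropping 'last Thursday' and generalizing the patient leaves a sub-description the original still satisfies.
(f) Entailed — the original entails any weakening of itself; this just drops 'eagerly'.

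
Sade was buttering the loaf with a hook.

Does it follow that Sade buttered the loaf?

no

'was buttering' is progressive; for an accomplishment like 'butter the loaf', it doesn't entail completion.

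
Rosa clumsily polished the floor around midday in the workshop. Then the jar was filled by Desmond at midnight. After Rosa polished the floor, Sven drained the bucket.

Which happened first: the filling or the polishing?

The connectives place the polishing before the filling.

the polishing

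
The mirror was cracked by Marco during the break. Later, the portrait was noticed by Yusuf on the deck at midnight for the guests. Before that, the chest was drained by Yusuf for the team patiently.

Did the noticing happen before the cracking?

The narrative orders the cracking before the noticing.

no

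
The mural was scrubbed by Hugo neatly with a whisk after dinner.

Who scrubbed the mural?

'Hugo' marks the agent of the scrubbing event.

Hugo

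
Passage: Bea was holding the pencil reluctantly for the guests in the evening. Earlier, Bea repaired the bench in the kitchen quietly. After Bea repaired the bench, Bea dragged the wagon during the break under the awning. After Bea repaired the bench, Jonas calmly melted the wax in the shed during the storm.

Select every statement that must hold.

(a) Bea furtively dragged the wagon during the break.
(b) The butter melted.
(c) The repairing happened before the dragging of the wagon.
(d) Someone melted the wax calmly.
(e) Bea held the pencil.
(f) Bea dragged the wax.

(c), (d), (e)

(a) Not entailed — 'furtively' adds information not in the original event.
(b) Not entailed — the wax is what melted, not the butter.
(c) Entailed — the narrative places the repairing before the dragging.
(d) Entailed — this follows by dropping conjuncts from the melting event's description.
(e) Entailed — 'hold' is an activity; 'was holding' entails that some holding happened, so 'held' holds.
(f) Not entailed — Bea dragged the wagon, not the wax; the wax belongs to the melting event.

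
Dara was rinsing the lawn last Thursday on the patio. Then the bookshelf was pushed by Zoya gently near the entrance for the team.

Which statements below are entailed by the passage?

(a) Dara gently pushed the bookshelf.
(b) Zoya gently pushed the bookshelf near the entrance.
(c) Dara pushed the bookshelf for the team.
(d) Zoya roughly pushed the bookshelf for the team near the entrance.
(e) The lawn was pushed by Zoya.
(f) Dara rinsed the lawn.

(a) Not entailed — the passage has Zoya pushing the bookshelf, not Dara.
(b) Entailed — this follows by dropping conjuncts from the pushing event's description.
(c) Not entailed — the passage has Zoya pushing the bookshelf, not Dara.
(d) Not entailed — 'roughly' adds a manner not in (and inconsistent with) the original.
(e) Not entailed — Zoya pushed the bookshelf, not the lawn; the lawn belongs to the rinsing event.
(f) Entailed — 'rinse' is an activity; 'was rinsing' entails that some rinsing happened, so 'rinsed' holds.

(b), (f)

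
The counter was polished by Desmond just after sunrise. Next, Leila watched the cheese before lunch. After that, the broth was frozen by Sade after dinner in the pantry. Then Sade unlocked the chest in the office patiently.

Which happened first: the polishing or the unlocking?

the polishing

The connectives place the polishing before the unlocking.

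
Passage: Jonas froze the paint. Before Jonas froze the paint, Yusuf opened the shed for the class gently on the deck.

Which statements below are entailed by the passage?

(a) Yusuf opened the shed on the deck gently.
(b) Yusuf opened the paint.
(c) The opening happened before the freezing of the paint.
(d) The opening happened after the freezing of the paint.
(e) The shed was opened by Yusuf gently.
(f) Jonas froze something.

(a) Entailed — the original entails any weakening of itself; this just drops 'for the class'.
(b) Not entailed — Yusuf opened the shed, not the paint; the paint belongs to the freezing event.
(c) Entailed — the narrative places the opening before the freezing.
(d) Not entailed — the narrative places the opening before the freezing, not after.
(e) Entailed — dropping 'on the deck', 'for the class' leaves a sub-description the original still satisfies.
(f) Entailed — generalizing the patient leaves a sub-description the original still satisfies.

(a), (c), (e), (f)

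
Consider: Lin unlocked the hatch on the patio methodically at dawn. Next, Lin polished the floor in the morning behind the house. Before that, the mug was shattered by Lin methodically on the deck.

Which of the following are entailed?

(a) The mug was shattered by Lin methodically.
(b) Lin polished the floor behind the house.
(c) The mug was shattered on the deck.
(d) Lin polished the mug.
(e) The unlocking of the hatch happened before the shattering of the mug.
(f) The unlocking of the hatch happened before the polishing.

(a), (b), (c), (f)

(a) Entailed — this follows by dropping conjuncts from the shattering event's description.
(b) Entailed — every conjunct here is already in the original polishing event.
(c) Entailed — the original entails any weakening of itself; this just drops 'methodically' and generalizes the agent.
(d) Not entailed — Lin polished the floor, not the mug; the mug belongs to the shattering event.
(e) Not entailed — the narrative doesn't order the unlocking relative to the shattering.
(f) Entailed — the narrative places the unlocking before the polishing.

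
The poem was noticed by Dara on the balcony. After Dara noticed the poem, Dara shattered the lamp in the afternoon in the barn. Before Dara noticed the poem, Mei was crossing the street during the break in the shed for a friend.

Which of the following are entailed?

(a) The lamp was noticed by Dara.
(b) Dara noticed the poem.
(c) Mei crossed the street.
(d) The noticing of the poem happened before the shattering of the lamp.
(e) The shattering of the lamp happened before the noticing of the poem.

(a) Not entailed — Dara noticed the poem, not the lamp; the lamp belongs to the shattering event.
(b) Entailed — every conjunct here is already in the original noticing event.
(c) Not entailed — 'was crossing' is progressive on an accomplishment; it does not entail the completed 'crossed'.
(d) Entailed — the narrative places the noticing before the shattering.
(e) Not entailed — the narrative places the noticing before the shattering, not after.

(b), (d)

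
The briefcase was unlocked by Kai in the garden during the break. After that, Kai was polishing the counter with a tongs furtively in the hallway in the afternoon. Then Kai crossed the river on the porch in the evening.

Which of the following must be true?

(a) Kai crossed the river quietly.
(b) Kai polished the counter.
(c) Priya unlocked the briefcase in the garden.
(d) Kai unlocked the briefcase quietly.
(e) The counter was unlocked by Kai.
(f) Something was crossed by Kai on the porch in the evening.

(b), (f)

(a) Not entailed — 'quietly' adds information not in the original event.
(b) Entailed — 'polish' is an activity; 'was polishing' entails that some polishing happened, so 'polished' holds.
(c) Not entailed — the passage has Kai unlocking the briefcase, not Priya.
(d) Not entailed — 'quietly' adds information not in the original event.
(e) Not entailed — Kai unlocked the briefcase, not the counter; the counter belongs to the polishing event.
(f) Entailed — this follows by dropping conjuncts from the crossing event's description.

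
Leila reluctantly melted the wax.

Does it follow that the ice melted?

Nothing is said about any ice; only the wax is affected.

no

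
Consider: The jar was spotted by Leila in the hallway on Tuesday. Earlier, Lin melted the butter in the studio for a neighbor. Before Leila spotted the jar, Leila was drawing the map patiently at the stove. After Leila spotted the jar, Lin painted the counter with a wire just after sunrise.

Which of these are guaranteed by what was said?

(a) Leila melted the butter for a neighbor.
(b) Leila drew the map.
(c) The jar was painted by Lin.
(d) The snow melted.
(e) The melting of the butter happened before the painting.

(a) Not entailed — the passage has Lin melting the butter, not Leila.
(b) Not entailed — 'was drawing' is progressive on an accomplishment; it does not entail the completed 'drew'.
(c) Not entailed — Lin painted the counter, not the jar; the jar belongs to the spotting event.
(d) Not entailed — the butter is what melted, not the snow.
(e) Entailed — the narrative places the melting before the painting.

(e)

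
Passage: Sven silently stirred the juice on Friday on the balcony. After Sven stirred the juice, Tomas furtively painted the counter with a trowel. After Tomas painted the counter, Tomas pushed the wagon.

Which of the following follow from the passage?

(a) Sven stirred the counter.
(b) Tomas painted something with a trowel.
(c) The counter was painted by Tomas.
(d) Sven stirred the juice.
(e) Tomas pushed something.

(a) Not entailed — Sven stirred the juice, not the counter; the counter belongs to the painting event.
(b) Entailed — this follows by dropping conjuncts from the painting event's description.
(c) Entailed — every conjunct here is already in the original painting event.
(d) Entailed — dropping 'silently', 'on Friday', 'on the balcony' leaves a sub-description the original still satisfies.
(e) Entailed — generalizing the patient leaves a sub-description the original still satisfies.

(b), (c), (d), (e)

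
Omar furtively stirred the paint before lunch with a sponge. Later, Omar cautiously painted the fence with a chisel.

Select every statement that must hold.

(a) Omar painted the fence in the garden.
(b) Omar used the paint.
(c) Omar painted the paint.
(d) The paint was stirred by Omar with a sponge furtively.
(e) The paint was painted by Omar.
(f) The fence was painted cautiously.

(d), (f)

(a) Not entailed — 'in the garden' adds information not in the original event.
(b) Not entailed — the paint is the patient, not an instrument — Omar used a sponge.
(c) Not entailed — Omar painted the fence, not the paint; the paint belongs to the stirring event.
(d) Entailed — every conjunct here is already in the original stirring event.
(e) Not entailed — Omar painted the fence, not the paint; the paint belongs to the stirring event.
(f) Entailed — dropping 'with a chisel' and generalizing the agent leaves a sub-description the original still satisfies.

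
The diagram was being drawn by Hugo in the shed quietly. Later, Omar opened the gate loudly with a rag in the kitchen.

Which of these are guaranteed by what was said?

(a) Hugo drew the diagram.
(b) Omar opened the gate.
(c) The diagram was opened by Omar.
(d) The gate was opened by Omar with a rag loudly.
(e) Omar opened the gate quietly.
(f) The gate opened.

(b), (d), (f)

(a) Not entailed — 'was drawing' is progressive on an accomplishment; it does not entail the completed 'drew'.
(b) Entailed — every conjunct here is already in the original opening event.
(c) Not entailed — Omar opened the gate, not the diagram; the diagram belongs to the drawing event.
(d) Entailed — dropping 'in the kitchen' leaves a sub-description the original still satisfies.
(e) Not entailed — 'quietly' adds a manner not in (and inconsistent with) the original.
(f) Entailed — 'Omar opened the gate' is causative; it entails the inchoative 'the gate opened'.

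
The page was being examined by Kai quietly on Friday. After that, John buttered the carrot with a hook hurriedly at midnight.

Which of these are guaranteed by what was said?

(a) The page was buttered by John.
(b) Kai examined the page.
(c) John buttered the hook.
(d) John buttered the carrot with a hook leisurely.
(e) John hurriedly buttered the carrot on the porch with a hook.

(b)

(a) Not entailed — John buttered the carrot, not the page; the page belongs to the examining event.
(b) Entailed — 'examine' is an activity; 'was examining' entails that some examining happened, so 'examined' holds.
(c) Not entailed — the hook is the instrument, not what was buttered.
(d) Not entailed — 'leisurely' adds a manner not in (and inconsistent with) the original.
(e) Not entailed — 'on the porch' adds information not in the original event.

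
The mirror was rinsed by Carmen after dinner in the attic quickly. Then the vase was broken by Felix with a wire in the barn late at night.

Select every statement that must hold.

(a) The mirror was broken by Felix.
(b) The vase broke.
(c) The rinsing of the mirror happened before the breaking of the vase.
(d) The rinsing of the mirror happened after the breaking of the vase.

(a) Not entailed — Felix broke the vase, not the mirror; the mirror belongs to the rinsing event.
(b) Entailed — 'Felix broke the vase' is causative; it entails the inchoative 'the vase broke'.
(c) Entailed — the narrative places the rinsing before the breaking.
(d) Not entailed — the narrative places the rinsing before the breaking, not after.

(b), (c)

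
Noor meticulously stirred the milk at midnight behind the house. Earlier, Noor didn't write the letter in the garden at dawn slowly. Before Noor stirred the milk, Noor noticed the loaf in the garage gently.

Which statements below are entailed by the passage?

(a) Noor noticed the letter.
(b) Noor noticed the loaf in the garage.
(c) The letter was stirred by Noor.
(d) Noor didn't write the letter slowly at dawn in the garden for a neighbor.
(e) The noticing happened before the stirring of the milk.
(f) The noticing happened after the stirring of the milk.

(a) Not entailed — Noor noticed the loaf, not the letter; the letter belongs to the writing event.
(b) Entailed — the original entails any weakening of itself; this just drops 'gently'.
(c) Not entailed — Noor stirred the milk, not the letter; the letter belongs to the writing event.
(d) Entailed — under negation, adding a further restriction is entailed: if no such writing event occurred, none occurred for a neighbor either.
(e) Entailed — the narrative places the noticing before the stirring.
(f) Not entailed — the narrative places the noticing before the stirring, not after.

(b), (d), (e)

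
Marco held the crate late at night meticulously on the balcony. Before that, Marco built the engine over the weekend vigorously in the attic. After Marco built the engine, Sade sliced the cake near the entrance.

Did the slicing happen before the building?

The narrative orders the building before the slicing.

no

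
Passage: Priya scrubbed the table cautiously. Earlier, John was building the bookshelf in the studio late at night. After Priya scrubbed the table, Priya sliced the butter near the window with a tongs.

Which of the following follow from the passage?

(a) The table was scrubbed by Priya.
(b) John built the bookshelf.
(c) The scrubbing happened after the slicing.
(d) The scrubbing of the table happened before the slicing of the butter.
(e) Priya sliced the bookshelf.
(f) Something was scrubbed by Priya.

(a) Entailed — every conjunct here is already in the original scrubbing event.
(b) Not entailed — 'was building' is progressive on an accomplishment; it does not entail the completed 'built'.
(c) Not entailed — the narrative places the scrubbing before the slicing, not after.
(d) Entailed — the narrative places the scrubbing before the slicing.
(e) Not entailed — Priya sliced the butter, not the bookshelf; the bookshelf belongs to the building event.
(f) Entailed — this follows by dropping conjuncts from the scrubbing event's description.

(a), (d), (f)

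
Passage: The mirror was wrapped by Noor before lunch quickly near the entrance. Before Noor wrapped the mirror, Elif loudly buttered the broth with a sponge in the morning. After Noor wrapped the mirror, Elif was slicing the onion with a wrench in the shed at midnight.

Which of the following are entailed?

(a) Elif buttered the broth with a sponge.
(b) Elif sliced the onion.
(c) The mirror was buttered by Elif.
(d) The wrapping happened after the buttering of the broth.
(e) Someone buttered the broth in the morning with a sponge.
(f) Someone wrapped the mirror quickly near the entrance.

(a) Entailed — every conjunct here is already in the original buttering event.
(b) Not entailed — 'was slicing' is progressive on an accomplishment; it does not entail the completed 'sliced'.
(c) Not entailed — Elif buttered the broth, not the mirror; the mirror belongs to the wrapping event.
(d) Entailed — the narrative places the buttering before the wrapping.
(e) Entailed — this follows by dropping conjuncts from the buttering event's description.
(f) Entailed — every conjunct here is already in the original wrapping event.

(a), (d), (e), (f)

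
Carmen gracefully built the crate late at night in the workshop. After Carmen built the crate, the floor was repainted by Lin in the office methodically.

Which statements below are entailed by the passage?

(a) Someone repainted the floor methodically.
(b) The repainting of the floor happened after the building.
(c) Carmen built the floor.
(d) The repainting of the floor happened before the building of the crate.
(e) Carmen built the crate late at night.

(a), (b), (e)

(a) Entailed — this follows by dropping conjuncts from the repainting event's description.
(b) Entailed — the narrative places the building before the repainting.
(c) Not entailed — Carmen built the crate, not the floor; the floor belongs to the repainting event.
(d) Not entailed — the narrative places the building before the repainting, not after.
(e) Entailed — this follows by dropping conjuncts from the building event's description.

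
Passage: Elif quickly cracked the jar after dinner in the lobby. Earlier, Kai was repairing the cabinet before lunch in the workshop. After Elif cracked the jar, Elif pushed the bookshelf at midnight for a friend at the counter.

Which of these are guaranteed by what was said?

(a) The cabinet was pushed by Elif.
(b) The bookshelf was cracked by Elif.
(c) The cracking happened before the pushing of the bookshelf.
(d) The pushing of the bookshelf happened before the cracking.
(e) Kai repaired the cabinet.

(a) Not entailed — Elif pushed the bookshelf, not the cabinet; the cabinet belongs to the repairing event.
(b) Not entailed — Elif cracked the jar, not the bookshelf; the bookshelf belongs to the pushing event.
(c) Entailed — the narrative places the cracking before the pushing.
(d) Not entailed — the narrative places the cracking before the pushing, not after.
(e) Not entailed — 'was repairing' is progressive on an accomplishment; it does not entail the completed 'repaired'.

(c)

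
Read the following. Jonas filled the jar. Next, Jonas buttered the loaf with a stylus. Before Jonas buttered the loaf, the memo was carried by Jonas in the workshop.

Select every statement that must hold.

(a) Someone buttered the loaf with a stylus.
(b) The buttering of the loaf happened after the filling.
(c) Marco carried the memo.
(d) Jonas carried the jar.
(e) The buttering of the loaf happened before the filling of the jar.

(a) Entailed — generalizing the agent leaves a sub-description the original still satisfies.
(b) Entailed — the narrative places the filling before the buttering.
(c) Not entailed — the passage has Jonas carrying the memo, not Marco.
(d) Not entailed — Jonas carried the memo, not the jar; the jar belongs to the filling event.
(e) Not entailed — the narrative places the filling before the buttering, not after.

(a), (b)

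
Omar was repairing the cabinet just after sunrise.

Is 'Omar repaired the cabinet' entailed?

'was repairing' is progressive; for an accomplishment like 'repair the cabinet', it doesn't entail completion.

no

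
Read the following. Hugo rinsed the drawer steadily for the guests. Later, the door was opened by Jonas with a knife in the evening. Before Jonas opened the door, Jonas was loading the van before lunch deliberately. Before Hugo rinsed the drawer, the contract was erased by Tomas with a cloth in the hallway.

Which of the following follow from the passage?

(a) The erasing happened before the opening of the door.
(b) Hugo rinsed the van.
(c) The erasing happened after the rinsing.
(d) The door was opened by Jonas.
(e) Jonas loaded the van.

(a) Entailed — the narrative places the erasing before the opening.
(b) Not entailed — Hugo rinsed the drawer, not the van; the van belongs to the loading event.
(c) Not entailed — the narrative places the erasing before the rinsing, not after.
(d) Entailed — dropping 'in the evening', 'with a knife' leaves a sub-description the original still satisfies.
(e) Not entailed — 'was loading' is progressive on an accomplishment; it does not entail the completed 'loaded'.

(a), (d)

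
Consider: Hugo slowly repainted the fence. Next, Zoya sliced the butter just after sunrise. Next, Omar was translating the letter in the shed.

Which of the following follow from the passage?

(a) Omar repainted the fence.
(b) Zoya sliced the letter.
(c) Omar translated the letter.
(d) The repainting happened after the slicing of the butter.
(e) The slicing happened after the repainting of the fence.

(e)

(a) Not entailed — the passage has Hugo repainting the fence, not Omar.
(b) Not entailed — Zoya sliced the butter, not the letter; the letter belongs to the translating event.
(c) Not entailed — 'was translating' is progressive on an accomplishment; it does not entail the completed 'translated'.
(d) Not entailed — the narrative places the repainting before the slicing, not after.
(e) Entailed — the narrative places the repainting before the slicing.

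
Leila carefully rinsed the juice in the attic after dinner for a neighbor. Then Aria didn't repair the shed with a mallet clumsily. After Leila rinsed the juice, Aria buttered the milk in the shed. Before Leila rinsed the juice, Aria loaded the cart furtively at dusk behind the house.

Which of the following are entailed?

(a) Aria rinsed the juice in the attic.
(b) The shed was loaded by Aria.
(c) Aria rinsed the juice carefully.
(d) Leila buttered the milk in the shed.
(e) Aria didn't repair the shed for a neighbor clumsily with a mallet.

(e)

(a) Not entailed — the passage has Leila rinsing the juice, not Aria.
(b) Not entailed — Aria loaded the cart, not the shed; the shed belongs to the repairing event.
(c) Not entailed — the passage has Leila rinsing the juice, not Aria.
(d) Not entailed — the passage has Aria buttering the milk, not Leila.
(e) Entailed — under negation, adding a further restriction is entailed: if no such repairing event occurred, none occurred for a neighbor either.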